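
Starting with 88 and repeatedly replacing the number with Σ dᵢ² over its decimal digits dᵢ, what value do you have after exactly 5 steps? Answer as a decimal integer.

88 → 128
128 → 69
69 → 117
117 → 51
51 → 26

26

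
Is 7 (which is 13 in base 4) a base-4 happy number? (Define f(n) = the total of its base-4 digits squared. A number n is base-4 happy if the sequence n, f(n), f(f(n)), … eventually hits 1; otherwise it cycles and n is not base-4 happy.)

base-4 happy

7 = (1,3)_4 → 1² + 3² = 1 + 9 = 10
10 = (2,2)_4 → 2² + 2² = 4 + 4 = 8
8 = (2,0)_4 → 2² + 0² = 4 + 0 = 4
4 = (1,0)_4 → 1² + 0² = 1 + 0 = 1  — reached 1.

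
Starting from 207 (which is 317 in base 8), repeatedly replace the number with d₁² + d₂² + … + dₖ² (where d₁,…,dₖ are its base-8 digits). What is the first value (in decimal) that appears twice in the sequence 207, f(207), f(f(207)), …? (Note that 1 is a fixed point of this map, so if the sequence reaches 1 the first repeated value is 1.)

16

207 = (3,1,7)_8 → 3² + 1² + 7² = 9 + 1 + 49 = 59
59 = (7,3)_8 → 7² + 3² = 49 + 9 = 58
58 = (7,2)_8 → 7² + 2² = 49 + 4 = 53
53 = (6,5)_8 → 6² + 5² = 36 + 25 = 61
61 = (7,5)_8 → 7² + 5² = 49 + 25 = 74
74 = (1,1,2)_8 → 1² + 1² + 2² = 1 + 1 + 4 = 6
6 = (6)_8 → 6² = 36
36 = (4,4)_8 → 4² + 4² = 16 + 16 = 32
32 = (4,0)_8 → 4² + 0² = 16 + 0 = 16
16 = (2,0)_8 → 2² + 0² = 4 + 0 = 4
4 = (4)_8 → 4² = 16  — 16 already appeared earlier.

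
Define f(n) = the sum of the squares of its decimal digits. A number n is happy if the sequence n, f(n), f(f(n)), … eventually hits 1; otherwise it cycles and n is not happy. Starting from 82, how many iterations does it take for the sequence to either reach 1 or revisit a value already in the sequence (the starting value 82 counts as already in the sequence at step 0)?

82 → 68
68 → 100
100 → 1  — reached 1.
That took 3 steps.

3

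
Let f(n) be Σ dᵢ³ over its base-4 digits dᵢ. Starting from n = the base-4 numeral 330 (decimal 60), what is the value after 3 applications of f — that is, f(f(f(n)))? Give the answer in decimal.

9

60 = (3,3,0)_4 → 3³ + 3³ + 0³ = 27 + 27 + 0 = 54
54 = (3,1,2)_4 → 3³ + 1³ + 2³ = 27 + 1 + 8 = 36
36 = (2,1,0)_4 → 2³ + 1³ + 0³ = 8 + 1 + 0 = 9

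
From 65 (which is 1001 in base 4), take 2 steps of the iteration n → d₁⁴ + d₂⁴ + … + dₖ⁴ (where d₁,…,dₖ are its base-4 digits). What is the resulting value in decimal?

16

65 = (1,0,0,1)_4 → 2
2 = (2)_4 → 16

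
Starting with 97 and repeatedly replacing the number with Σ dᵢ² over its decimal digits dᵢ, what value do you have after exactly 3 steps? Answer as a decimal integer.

1

97 → 130
130 → 10
10 → 1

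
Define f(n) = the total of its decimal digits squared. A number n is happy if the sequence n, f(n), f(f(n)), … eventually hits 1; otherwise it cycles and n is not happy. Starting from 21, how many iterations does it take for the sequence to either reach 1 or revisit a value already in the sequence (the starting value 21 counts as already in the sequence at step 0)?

13

21 → 5
5 → 25
25 → 29
29 → 85
85 → 89
89 → 145
145 → 42
42 → 20
20 → 4
4 → 16
16 → 37
37 → 58
58 → 89  — 89 repeats.
That took 13 steps.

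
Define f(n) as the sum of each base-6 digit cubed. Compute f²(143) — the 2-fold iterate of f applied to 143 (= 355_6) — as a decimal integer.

67

143 = (3,5,5)_6 → 3³ + 5³ + 5³ = 27 + 125 + 125 = 277
277 = (1,1,4,1)_6 → 1³ + 1³ + 4³ + 1³ = 1 + 1 + 64 + 1 = 67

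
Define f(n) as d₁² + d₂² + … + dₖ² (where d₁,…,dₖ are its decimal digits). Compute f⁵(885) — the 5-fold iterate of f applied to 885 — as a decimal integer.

885 → 8² + 8² + 5² = 64 + 64 + 25 = 153
153 → 1² + 5² + 3² = 1 + 25 + 9 = 35
35 → 3² + 5² = 9 + 25 = 34
34 → 3² + 4² = 9 + 16 = 25
25 → 2² + 5² = 4 + 25 = 29

29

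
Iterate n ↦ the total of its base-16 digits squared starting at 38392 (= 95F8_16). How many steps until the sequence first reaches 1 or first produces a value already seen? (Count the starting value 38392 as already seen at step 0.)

13

38392 = (9,5,15,8)_16 → 395
395 = (1,8,11)_16 → 186
186 = (11,10)_16 → 221
221 = (13,13)_16 → 338
338 = (1,5,2)_16 → 30
30 = (1,14)_16 → 197
197 = (12,5)_16 → 169
169 = (10,9)_16 → 181
181 = (11,5)_16 → 146
146 = (9,2)_16 → 85
85 = (5,5)_16 → 50
50 = (3,2)_16 → 13
13 = (13)_16 → 169  — 169 repeats.
That took 13 steps.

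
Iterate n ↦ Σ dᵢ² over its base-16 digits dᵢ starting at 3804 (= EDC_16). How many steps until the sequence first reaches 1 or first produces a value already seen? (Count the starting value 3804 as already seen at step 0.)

3804 = (14,13,12)_16 → 509
509 = (1,15,13)_16 → 395
395 = (1,8,11)_16 → 186
186 = (11,10)_16 → 221
221 = (13,13)_16 → 338
338 = (1,5,2)_16 → 30
30 = (1,14)_16 → 197
197 = (12,5)_16 → 169
169 = (10,9)_16 → 181
181 = (11,5)_16 → 146
146 = (9,2)_16 → 85
85 = (5,5)_16 → 50
50 = (3,2)_16 → 13
13 = (13)_16 → 169  — 169 repeats.
That took 14 steps.

14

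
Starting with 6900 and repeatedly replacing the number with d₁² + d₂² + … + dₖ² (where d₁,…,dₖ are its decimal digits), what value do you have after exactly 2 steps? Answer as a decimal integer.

51

6900 → 117
117 → 51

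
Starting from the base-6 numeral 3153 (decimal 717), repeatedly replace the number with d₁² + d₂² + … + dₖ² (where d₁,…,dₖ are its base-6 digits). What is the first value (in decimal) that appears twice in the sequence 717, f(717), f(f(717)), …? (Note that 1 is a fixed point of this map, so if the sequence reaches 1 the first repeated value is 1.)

1

717 = (3,1,5,3)_6 → 44
44 = (1,1,2)_6 → 6
6 = (1,0)_6 → 1  — reached the fixed point 1.
1 → 1, so 1 is the first repeated value.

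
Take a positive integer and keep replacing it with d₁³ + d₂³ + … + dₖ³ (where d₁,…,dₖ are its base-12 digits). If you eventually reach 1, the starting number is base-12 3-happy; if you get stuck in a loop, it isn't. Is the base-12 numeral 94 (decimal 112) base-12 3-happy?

not base-12 3-happy

112 = (9,4)_12 → 9³ + 4³ = 793
793 = (5,6,1)_12 → 5³ + 6³ + 1³ = 342
342 = (2,4,6)_12 → 2³ + 4³ + 6³ = 288
288 = (2,0,0)_12 → 2³ + 0³ + 0³ = 8
8 = (8)_12 → 8³ = 512
512 = (3,6,8)_12 → 3³ + 6³ + 8³ = 755
755 = (5,2,11)_12 → 5³ + 2³ + 11³ = 1464
1464 = (10,2,0)_12 → 10³ + 2³ + 0³ = 1008
1008 = (7,0,0)_12 → 7³ + 0³ + 0³ = 343
343 = (2,4,7)_12 → 2³ + 4³ + 7³ = 415
415 = (2,10,7)_12 → 2³ + 10³ + 7³ = 1351
1351 = (9,4,7)_12 → 9³ + 4³ + 7³ = 1136
1136 = (7,10,8)_12 → 7³ + 10³ + 8³ = 1855
1855 = (1,0,10,7)_12 → 1³ + 0³ + 10³ + 7³ = 1344
1344 = (9,4,0)_12 → 9³ + 4³ + 0³ = 793  — 793 already seen; the sequence cycles without reaching 1.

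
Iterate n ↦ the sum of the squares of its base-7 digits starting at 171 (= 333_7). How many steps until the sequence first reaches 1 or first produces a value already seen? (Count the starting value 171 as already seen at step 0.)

171 = (3,3,3)_7 → 3² + 3² + 3² = 27
27 = (3,6)_7 → 3² + 6² = 45
45 = (6,3)_7 → 6² + 3² = 45  — 45 repeats.
That took 3 steps.

3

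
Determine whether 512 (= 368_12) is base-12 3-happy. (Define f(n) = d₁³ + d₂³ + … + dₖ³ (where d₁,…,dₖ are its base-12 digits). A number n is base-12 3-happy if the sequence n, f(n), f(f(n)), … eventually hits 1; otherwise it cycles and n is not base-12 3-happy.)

not base-12 3-happy

512 = (3,6,8)_12 → 755
755 = (5,2,11)_12 → 1464
1464 = (10,2,0)_12 → 1008
1008 = (7,0,0)_12 → 343
343 = (2,4,7)_12 → 415
415 = (2,10,7)_12 → 1351
1351 = (9,4,7)_12 → 1136
1136 = (7,10,8)_12 → 1855
1855 = (1,0,10,7)_12 → 1344
1344 = (9,4,0)_12 → 793
793 = (5,6,1)_12 → 342
342 = (2,4,6)_12 → 288
288 = (2,0,0)_12 → 8
8 = (8)_12 → 512  — 512 already seen; the sequence cycles without reaching 1.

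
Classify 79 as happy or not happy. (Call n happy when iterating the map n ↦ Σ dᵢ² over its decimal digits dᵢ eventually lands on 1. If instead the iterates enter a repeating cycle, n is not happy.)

happy

79 → 7² + 9² = 49 + 81 = 130
130 → 1² + 3² + 0² = 1 + 9 + 0 = 10
10 → 1² + 0² = 1 + 0 = 1  — reached 1.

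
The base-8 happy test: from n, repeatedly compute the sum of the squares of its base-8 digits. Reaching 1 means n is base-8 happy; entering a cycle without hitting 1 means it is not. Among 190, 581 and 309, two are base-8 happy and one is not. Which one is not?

190: 190 → 89 → 11 → 10 → 5 → 25 → 10  — repeats 10 (not base-8 happy)
581: 581 → 27 → 18 → 8 → 1  — reaches 1 (base-8 happy)
309: 309 → 77 → 27 → 18 → 8 → 1  — reaches 1 (base-8 happy)

190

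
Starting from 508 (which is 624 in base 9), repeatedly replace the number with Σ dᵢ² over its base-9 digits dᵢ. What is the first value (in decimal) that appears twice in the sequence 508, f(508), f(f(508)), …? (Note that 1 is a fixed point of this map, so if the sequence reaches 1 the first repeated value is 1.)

508 = (6,2,4)_9 → 6² + 2² + 4² = 56
56 = (6,2)_9 → 6² + 2² = 40
40 = (4,4)_9 → 4² + 4² = 32
32 = (3,5)_9 → 3² + 5² = 34
34 = (3,7)_9 → 3² + 7² = 58
58 = (6,4)_9 → 6² + 4² = 52
52 = (5,7)_9 → 5² + 7² = 74
74 = (8,2)_9 → 8² + 2² = 68
68 = (7,5)_9 → 7² + 5² = 74  — 74 already appeared earlier.

74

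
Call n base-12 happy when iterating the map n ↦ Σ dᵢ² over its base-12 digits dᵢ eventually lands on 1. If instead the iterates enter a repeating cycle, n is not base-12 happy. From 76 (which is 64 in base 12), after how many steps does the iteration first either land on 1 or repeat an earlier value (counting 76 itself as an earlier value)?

76 = (6,4)_12 → 6² + 4² = 36 + 16 = 52
52 = (4,4)_12 → 4² + 4² = 16 + 16 = 32
32 = (2,8)_12 → 2² + 8² = 4 + 64 = 68
68 = (5,8)_12 → 5² + 8² = 25 + 64 = 89
89 = (7,5)_12 → 7² + 5² = 49 + 25 = 74
74 = (6,2)_12 → 6² + 2² = 36 + 4 = 40
40 = (3,4)_12 → 3² + 4² = 9 + 16 = 25
25 = (2,1)_12 → 2² + 1² = 4 + 1 = 5
5 = (5)_12 → 5² = 25  — 25 repeats.
That took 9 steps.

9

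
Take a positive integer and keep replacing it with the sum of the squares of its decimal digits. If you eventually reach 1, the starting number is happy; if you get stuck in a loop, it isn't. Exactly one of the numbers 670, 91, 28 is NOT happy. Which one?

670

670: 670 → 85 → 89 → 145 → 42 → 20 → 4 → 16 → 37 → 58 → 89  — repeats 89 (not happy)
91: 91 → 82 → 68 → 100 → 1  — reaches 1 (happy)
28: 28 → 68 → 100 → 1  — reaches 1 (happy)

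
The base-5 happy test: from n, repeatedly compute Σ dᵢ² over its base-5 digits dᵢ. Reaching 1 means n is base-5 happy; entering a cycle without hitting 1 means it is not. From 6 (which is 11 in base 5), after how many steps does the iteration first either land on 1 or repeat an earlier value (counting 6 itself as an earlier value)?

6 = (1,1)_5 → 1² + 1² = 2
2 = (2)_5 → 2² = 4
4 = (4)_5 → 4² = 16
16 = (3,1)_5 → 3² + 1² = 10
10 = (2,0)_5 → 2² + 0² = 4  — 4 repeats.
That took 5 steps.

5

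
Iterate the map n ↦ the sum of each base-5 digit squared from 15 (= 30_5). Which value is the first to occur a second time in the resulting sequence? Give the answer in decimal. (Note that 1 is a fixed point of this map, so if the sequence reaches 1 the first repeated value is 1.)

15 = (3,0)_5 → 3² + 0² = 9
9 = (1,4)_5 → 1² + 4² = 17
17 = (3,2)_5 → 3² + 2² = 13
13 = (2,3)_5 → 2² + 3² = 13  — 13 already appeared earlier.

13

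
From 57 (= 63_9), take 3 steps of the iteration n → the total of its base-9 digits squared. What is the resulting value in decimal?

53

57 = (6,3)_9 → 6² + 3² = 45
45 = (5,0)_9 → 5² + 0² = 25
25 = (2,7)_9 → 2² + 7² = 53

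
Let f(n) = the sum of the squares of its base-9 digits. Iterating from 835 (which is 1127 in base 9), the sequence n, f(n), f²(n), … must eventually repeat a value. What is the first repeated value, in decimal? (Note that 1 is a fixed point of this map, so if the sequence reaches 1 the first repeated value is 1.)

65

835 = (1,1,2,7)_9 → 1² + 1² + 2² + 7² = 1 + 1 + 4 + 49 = 55
55 = (6,1)_9 → 6² + 1² = 36 + 1 = 37
37 = (4,1)_9 → 4² + 1² = 16 + 1 = 17
17 = (1,8)_9 → 1² + 8² = 1 + 64 = 65
65 = (7,2)_9 → 7² + 2² = 49 + 4 = 53
53 = (5,8)_9 → 5² + 8² = 25 + 64 = 89
89 = (1,0,8)_9 → 1² + 0² + 8² = 1 + 0 + 64 = 65  — 65 already appeared earlier.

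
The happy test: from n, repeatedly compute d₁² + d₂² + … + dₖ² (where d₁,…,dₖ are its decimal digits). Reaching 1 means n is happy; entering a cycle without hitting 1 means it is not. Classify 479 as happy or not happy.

479 → 4² + 7² + 9² = 16 + 49 + 81 = 146
146 → 1² + 4² + 6² = 1 + 16 + 36 = 53
53 → 5² + 3² = 25 + 9 = 34
34 → 3² + 4² = 9 + 16 = 25
25 → 2² + 5² = 4 + 25 = 29
29 → 2² + 9² = 4 + 81 = 85
85 → 8² + 5² = 64 + 25 = 89
89 → 8² + 9² = 64 + 81 = 145
145 → 1² + 4² + 5² = 1 + 16 + 25 = 42
42 → 4² + 2² = 16 + 4 = 20
20 → 2² + 0² = 4 + 0 = 4
4 → 4² = 16
16 → 1² + 6² = 1 + 36 = 37
37 → 3² + 7² = 9 + 49 = 58
58 → 5² + 8² = 25 + 64 = 89  — 89 already seen; the sequence cycles without reaching 1.

not happy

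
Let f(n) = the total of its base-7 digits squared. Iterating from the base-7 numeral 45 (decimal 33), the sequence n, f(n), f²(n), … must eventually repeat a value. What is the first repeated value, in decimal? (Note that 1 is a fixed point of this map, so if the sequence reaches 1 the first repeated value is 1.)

33 = (4,5)_7 → 4² + 5² = 16 + 25 = 41
41 = (5,6)_7 → 5² + 6² = 25 + 36 = 61
61 = (1,1,5)_7 → 1² + 1² + 5² = 1 + 1 + 25 = 27
27 = (3,6)_7 → 3² + 6² = 9 + 36 = 45
45 = (6,3)_7 → 6² + 3² = 36 + 9 = 45  — 45 already appeared earlier.

45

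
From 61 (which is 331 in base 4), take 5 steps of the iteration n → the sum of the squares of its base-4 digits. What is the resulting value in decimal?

61 = (3,3,1)_4 → 3² + 3² + 1² = 19
19 = (1,0,3)_4 → 1² + 0² + 3² = 10
10 = (2,2)_4 → 2² + 2² = 8
8 = (2,0)_4 → 2² + 0² = 4
4 = (1,0)_4 → 1² + 0² = 1

1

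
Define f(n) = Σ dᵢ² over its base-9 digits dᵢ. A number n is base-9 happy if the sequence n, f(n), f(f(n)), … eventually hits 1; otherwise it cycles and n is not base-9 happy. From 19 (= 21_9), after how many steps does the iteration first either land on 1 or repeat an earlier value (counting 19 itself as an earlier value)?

6

19 = (2,1)_9 → 2² + 1² = 5
5 = (5)_9 → 5² = 25
25 = (2,7)_9 → 2² + 7² = 53
53 = (5,8)_9 → 5² + 8² = 89
89 = (1,0,8)_9 → 1² + 0² + 8² = 65
65 = (7,2)_9 → 7² + 2² = 53  — 53 repeats.
That took 6 steps.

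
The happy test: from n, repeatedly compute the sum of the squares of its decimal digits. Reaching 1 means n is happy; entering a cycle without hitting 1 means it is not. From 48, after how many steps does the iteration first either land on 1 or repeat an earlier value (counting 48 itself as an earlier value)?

48 → 80
80 → 64
64 → 52
52 → 29
29 → 85
85 → 89
89 → 145
145 → 42
42 → 20
20 → 4
4 → 16
16 → 37
37 → 58
58 → 89  — 89 repeats.
That took 14 steps.

14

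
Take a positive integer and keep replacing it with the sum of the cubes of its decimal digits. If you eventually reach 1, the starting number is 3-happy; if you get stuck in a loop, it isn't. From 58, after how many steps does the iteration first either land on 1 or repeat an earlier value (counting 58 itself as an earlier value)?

9

58 → 5³ + 8³ = 637
637 → 6³ + 3³ + 7³ = 586
586 → 5³ + 8³ + 6³ = 853
853 → 8³ + 5³ + 3³ = 664
664 → 6³ + 6³ + 4³ = 496
496 → 4³ + 9³ + 6³ = 1009
1009 → 1³ + 0³ + 0³ + 9³ = 730
730 → 7³ + 3³ + 0³ = 370
370 → 3³ + 7³ + 0³ = 370  — 370 repeats.
That took 9 steps.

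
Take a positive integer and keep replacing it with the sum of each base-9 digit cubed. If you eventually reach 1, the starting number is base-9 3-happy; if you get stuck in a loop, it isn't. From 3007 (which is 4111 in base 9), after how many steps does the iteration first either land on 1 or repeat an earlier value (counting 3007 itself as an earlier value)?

3007 = (4,1,1,1)_9 → 4³ + 1³ + 1³ + 1³ = 64 + 1 + 1 + 1 = 67
67 = (7,4)_9 → 7³ + 4³ = 343 + 64 = 407
407 = (5,0,2)_9 → 5³ + 0³ + 2³ = 125 + 0 + 8 = 133
133 = (1,5,7)_9 → 1³ + 5³ + 7³ = 1 + 125 + 343 = 469
469 = (5,7,1)_9 → 5³ + 7³ + 1³ = 125 + 343 + 1 = 469  — 469 repeats.
That took 5 steps.

5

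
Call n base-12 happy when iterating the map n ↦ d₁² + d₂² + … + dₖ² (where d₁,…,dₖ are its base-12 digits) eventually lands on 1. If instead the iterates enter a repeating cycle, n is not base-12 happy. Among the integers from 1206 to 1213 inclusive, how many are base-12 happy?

1

1206: 1206 → 116 → 145 → 2 → 4 → 16 → 17 → 26 → 8 → 64 → 41 → 34 → 104 → 128 → 164 → 66 → 61 → 26  — not base-12 happy
1207: 1207 → 129 → 181 → 11 → 121 → 101 → 89 → 74 → 40 → 25 → 5 → 25  — not base-12 happy
1208: 1208 → 144 → 1  — base-12 happy
1209: 1209 → 161 → 27 → 13 → 2 → 4 → 16 → 17 → 26 → 8 → 64 → 41 → 34 → 104 → 128 → 164 → 66 → 61 → 26  — not base-12 happy
1210: 1210 → 180 → 10 → 100 → 80 → 100  — not base-12 happy
1211: 1211 → 201 → 98 → 68 → 89 → 74 → 40 → 25 → 5 → 25  — not base-12 happy
1212: 1212 → 89 → 74 → 40 → 25 → 5 → 25  — not base-12 happy
1213: 1213 → 90 → 85 → 50 → 20 → 65 → 50  — not base-12 happy
base-12 happy: 1208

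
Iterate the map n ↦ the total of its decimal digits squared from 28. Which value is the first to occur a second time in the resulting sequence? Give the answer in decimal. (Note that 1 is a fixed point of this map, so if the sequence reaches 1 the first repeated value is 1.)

28 → 2² + 8² = 68
68 → 6² + 8² = 100
100 → 1² + 0² + 0² = 1  — reached the fixed point 1.
1 → 1, so 1 is the first repeated value.

1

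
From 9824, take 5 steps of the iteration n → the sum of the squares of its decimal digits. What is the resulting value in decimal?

37

9824 → 9² + 8² + 2² + 4² = 81 + 64 + 4 + 16 = 165
165 → 1² + 6² + 5² = 1 + 36 + 25 = 62
62 → 6² + 2² = 36 + 4 = 40
40 → 4² + 0² = 16 + 0 = 16
16 → 1² + 6² = 1 + 36 = 37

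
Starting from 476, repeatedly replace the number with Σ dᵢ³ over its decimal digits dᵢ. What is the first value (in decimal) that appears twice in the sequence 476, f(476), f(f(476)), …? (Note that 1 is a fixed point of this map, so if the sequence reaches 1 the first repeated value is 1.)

371

476 → 4³ + 7³ + 6³ = 623
623 → 6³ + 2³ + 3³ = 251
251 → 2³ + 5³ + 1³ = 134
134 → 1³ + 3³ + 4³ = 92
92 → 9³ + 2³ = 737
737 → 7³ + 3³ + 7³ = 713
713 → 7³ + 1³ + 3³ = 371
371 → 3³ + 7³ + 1³ = 371  — 371 already appeared earlier.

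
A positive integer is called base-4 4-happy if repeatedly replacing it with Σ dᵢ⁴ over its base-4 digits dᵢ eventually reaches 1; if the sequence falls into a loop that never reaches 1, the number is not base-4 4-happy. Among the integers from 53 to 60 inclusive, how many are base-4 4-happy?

3

53: 53 → 83 → 83  (repeats 83)
54: 54 → 98 → 33 → 17 → 2 → 16 → 1  (reaches 1)
55: 55 → 163 → 113 → 83 → 83  (repeats 83)
56: 56 → 97 → 18 → 17 → 2 → 16 → 1  (reaches 1)
57: 57 → 98 → 33 → 17 → 2 → 16 → 1  (reaches 1)
58: 58 → 113 → 83 → 83  (repeats 83)
59: 59 → 178 → 113 → 83 → 83  (repeats 83)
60: 60 → 162 → 48 → 81 → 3 → 81  (repeats 81)
base-4 4-happy: 54, 56, 57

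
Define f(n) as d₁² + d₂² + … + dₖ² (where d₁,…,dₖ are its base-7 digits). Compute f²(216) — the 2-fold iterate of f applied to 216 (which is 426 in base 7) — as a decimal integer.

2

216 = (4,2,6)_7 → 4² + 2² + 6² = 56
56 = (1,1,0)_7 → 1² + 1² + 0² = 2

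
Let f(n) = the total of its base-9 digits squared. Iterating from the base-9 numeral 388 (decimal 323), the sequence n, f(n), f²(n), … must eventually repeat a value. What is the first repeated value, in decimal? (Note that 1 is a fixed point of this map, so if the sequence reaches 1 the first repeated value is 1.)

323 = (3,8,8)_9 → 137
137 = (1,6,2)_9 → 41
41 = (4,5)_9 → 41  — 41 already appeared earlier.

41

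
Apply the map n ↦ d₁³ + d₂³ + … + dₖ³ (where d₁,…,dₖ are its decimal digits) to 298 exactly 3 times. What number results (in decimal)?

298 → 1249
1249 → 802
802 → 520

520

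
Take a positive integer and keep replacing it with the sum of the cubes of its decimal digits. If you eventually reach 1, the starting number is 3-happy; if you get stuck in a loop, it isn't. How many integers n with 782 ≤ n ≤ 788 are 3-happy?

1

782: 782 → 863 → 755 → 593 → 881 → 1025 → 134 → 92 → 737 → 713 → 371 → 371  — not 3-happy
783: 783 → 882 → 1032 → 36 → 243 → 99 → 1458 → 702 → 351 → 153 → 153  — not 3-happy
784: 784 → 919 → 1459 → 919  — not 3-happy
785: 785 → 980 → 1241 → 74 → 407 → 407  — not 3-happy
786: 786 → 1071 → 345 → 216 → 225 → 141 → 66 → 432 → 99 → 1458 → 702 → 351 → 153 → 153  — not 3-happy
787: 787 → 1198 → 1243 → 100 → 1  — 3-happy
788: 788 → 1367 → 587 → 980 → 1241 → 74 → 407 → 407  — not 3-happy
3-happy: 787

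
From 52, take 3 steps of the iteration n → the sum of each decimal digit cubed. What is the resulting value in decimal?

52 → 5³ + 2³ = 133
133 → 1³ + 3³ + 3³ = 55
55 → 5³ + 5³ = 250

250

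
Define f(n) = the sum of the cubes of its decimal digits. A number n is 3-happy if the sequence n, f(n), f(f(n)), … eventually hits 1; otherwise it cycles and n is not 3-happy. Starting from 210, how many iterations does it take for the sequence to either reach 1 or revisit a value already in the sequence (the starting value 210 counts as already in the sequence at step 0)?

6

210 → 9
9 → 729
729 → 1080
1080 → 513
513 → 153
153 → 153  — 153 repeats.
That took 6 steps.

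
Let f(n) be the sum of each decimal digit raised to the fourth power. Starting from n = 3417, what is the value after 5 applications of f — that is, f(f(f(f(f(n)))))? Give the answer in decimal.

882

3417 → 3⁴ + 4⁴ + 1⁴ + 7⁴ = 2739
2739 → 2⁴ + 7⁴ + 3⁴ + 9⁴ = 9059
9059 → 9⁴ + 0⁴ + 5⁴ + 9⁴ = 13747
13747 → 1⁴ + 3⁴ + 7⁴ + 4⁴ + 7⁴ = 5140
5140 → 5⁴ + 1⁴ + 4⁴ + 0⁴ = 882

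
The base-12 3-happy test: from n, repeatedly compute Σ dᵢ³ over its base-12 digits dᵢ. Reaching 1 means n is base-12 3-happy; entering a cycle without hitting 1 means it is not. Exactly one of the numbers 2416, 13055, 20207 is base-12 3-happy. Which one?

2416: 2416 → 858 → 1672 → 1738 → 1001 → 1672  — repeats 1672 (not base-12 3-happy)
13055: 13055 → 2233 → 245 → 638 → 197 → 190 → 1028 → 856 → 1520 → 1728 → 1  — reaches 1 (base-12 3-happy)
20207: 20207 → 3201 → 1738 → 1001 → 1672 → 1738  — repeats 1738 (not base-12 3-happy)

13055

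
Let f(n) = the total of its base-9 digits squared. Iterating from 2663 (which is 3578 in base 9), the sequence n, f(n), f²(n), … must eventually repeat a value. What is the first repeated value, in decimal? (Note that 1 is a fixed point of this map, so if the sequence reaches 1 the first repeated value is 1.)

2663 = (3,5,7,8)_9 → 147
147 = (1,7,3)_9 → 59
59 = (6,5)_9 → 61
61 = (6,7)_9 → 85
85 = (1,0,4)_9 → 17
17 = (1,8)_9 → 65
65 = (7,2)_9 → 53
53 = (5,8)_9 → 89
89 = (1,0,8)_9 → 65  — 65 already appeared earlier.

65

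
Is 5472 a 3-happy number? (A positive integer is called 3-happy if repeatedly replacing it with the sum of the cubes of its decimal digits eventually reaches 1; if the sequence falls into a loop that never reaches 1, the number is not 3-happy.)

not 3-happy

5472 → 5³ + 4³ + 7³ + 2³ = 540
540 → 5³ + 4³ + 0³ = 189
189 → 1³ + 8³ + 9³ = 1242
1242 → 1³ + 2³ + 4³ + 2³ = 81
81 → 8³ + 1³ = 513
513 → 5³ + 1³ + 3³ = 153
153 → 1³ + 5³ + 3³ = 153  — 153 already seen; the sequence cycles without reaching 1.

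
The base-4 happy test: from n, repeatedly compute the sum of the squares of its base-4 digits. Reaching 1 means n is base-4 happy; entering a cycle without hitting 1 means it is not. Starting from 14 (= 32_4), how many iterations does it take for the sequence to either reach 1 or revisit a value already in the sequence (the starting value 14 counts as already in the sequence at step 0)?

14 = (3,2)_4 → 13
13 = (3,1)_4 → 10
10 = (2,2)_4 → 8
8 = (2,0)_4 → 4
4 = (1,0)_4 → 1  — reached 1.
That took 5 steps.

5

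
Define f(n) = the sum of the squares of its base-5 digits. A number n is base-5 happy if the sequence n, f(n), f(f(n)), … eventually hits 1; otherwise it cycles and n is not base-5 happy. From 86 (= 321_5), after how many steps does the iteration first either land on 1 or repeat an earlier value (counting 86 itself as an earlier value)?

6

86 = (3,2,1)_5 → 3² + 2² + 1² = 14
14 = (2,4)_5 → 2² + 4² = 20
20 = (4,0)_5 → 4² + 0² = 16
16 = (3,1)_5 → 3² + 1² = 10
10 = (2,0)_5 → 2² + 0² = 4
4 = (4)_5 → 4² = 16  — 16 repeats.
That took 6 steps.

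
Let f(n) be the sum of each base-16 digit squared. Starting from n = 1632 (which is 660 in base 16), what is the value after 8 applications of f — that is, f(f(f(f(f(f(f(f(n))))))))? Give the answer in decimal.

208

1632 = (6,6,0)_16 → 6² + 6² + 0² = 36 + 36 + 0 = 72
72 = (4,8)_16 → 4² + 8² = 16 + 64 = 80
80 = (5,0)_16 → 5² + 0² = 25 + 0 = 25
25 = (1,9)_16 → 1² + 9² = 1 + 81 = 82
82 = (5,2)_16 → 5² + 2² = 25 + 4 = 29
29 = (1,13)_16 → 1² + 13² = 1 + 169 = 170
170 = (10,10)_16 → 10² + 10² = 100 + 100 = 200
200 = (12,8)_16 → 12² + 8² = 144 + 64 = 208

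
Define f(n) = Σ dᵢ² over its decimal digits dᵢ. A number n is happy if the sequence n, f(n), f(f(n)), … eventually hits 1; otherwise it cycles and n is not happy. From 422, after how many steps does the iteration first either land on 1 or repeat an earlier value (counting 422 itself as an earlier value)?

10

422 → 4² + 2² + 2² = 16 + 4 + 4 = 24
24 → 2² + 4² = 4 + 16 = 20
20 → 2² + 0² = 4 + 0 = 4
4 → 4² = 16
16 → 1² + 6² = 1 + 36 = 37
37 → 3² + 7² = 9 + 49 = 58
58 → 5² + 8² = 25 + 64 = 89
89 → 8² + 9² = 64 + 81 = 145
145 → 1² + 4² + 5² = 1 + 16 + 25 = 42
42 → 4² + 2² = 16 + 4 = 20  — 20 repeats.
That took 10 steps.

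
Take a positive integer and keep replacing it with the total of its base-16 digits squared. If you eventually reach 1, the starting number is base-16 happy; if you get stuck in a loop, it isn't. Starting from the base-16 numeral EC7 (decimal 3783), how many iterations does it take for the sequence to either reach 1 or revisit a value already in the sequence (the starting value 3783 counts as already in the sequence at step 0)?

15

3783 = (14,12,7)_16 → 389
389 = (1,8,5)_16 → 90
90 = (5,10)_16 → 125
125 = (7,13)_16 → 218
218 = (13,10)_16 → 269
269 = (1,0,13)_16 → 170
170 = (10,10)_16 → 200
200 = (12,8)_16 → 208
208 = (13,0)_16 → 169
169 = (10,9)_16 → 181
181 = (11,5)_16 → 146
146 = (9,2)_16 → 85
85 = (5,5)_16 → 50
50 = (3,2)_16 → 13
13 = (13)_16 → 169  — 169 repeats.
That took 15 steps.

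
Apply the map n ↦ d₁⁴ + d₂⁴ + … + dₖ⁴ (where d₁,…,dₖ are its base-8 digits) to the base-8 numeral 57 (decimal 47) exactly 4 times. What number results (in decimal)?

1394

47 = (5,7)_8 → 5⁴ + 7⁴ = 625 + 2401 = 3026
3026 = (5,7,2,2)_8 → 5⁴ + 7⁴ + 2⁴ + 2⁴ = 625 + 2401 + 16 + 16 = 3058
3058 = (5,7,6,2)_8 → 5⁴ + 7⁴ + 6⁴ + 2⁴ = 625 + 2401 + 1296 + 16 = 4338
4338 = (1,0,3,6,2)_8 → 1⁴ + 0⁴ + 3⁴ + 6⁴ + 2⁴ = 1 + 0 + 81 + 1296 + 16 = 1394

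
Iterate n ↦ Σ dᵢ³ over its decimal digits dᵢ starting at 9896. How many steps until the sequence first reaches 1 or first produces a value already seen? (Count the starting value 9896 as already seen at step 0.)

5

9896 → 2186
2186 → 737
737 → 713
713 → 371
371 → 371  — 371 repeats.
That took 5 steps.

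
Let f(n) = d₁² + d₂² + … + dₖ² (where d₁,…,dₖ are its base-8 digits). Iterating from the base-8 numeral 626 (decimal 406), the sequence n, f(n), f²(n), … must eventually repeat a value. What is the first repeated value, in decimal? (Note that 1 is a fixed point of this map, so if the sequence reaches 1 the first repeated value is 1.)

1

406 = (6,2,6)_8 → 6² + 2² + 6² = 36 + 4 + 36 = 76
76 = (1,1,4)_8 → 1² + 1² + 4² = 1 + 1 + 16 = 18
18 = (2,2)_8 → 2² + 2² = 4 + 4 = 8
8 = (1,0)_8 → 1² + 0² = 1 + 0 = 1  — reached the fixed point 1.
1 → 1, so 1 is the first repeated value.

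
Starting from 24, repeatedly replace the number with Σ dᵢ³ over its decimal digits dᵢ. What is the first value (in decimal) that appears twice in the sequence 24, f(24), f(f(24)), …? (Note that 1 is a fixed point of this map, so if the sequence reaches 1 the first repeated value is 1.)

153

24 → 2³ + 4³ = 72
72 → 7³ + 2³ = 351
351 → 3³ + 5³ + 1³ = 153
153 → 1³ + 5³ + 3³ = 153  — 153 already appeared earlier.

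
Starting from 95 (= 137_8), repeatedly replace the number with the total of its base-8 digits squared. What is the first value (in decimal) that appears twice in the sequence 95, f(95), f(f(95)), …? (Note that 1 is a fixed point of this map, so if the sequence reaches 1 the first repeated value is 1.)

16

95 = (1,3,7)_8 → 59
59 = (7,3)_8 → 58
58 = (7,2)_8 → 53
53 = (6,5)_8 → 61
61 = (7,5)_8 → 74
74 = (1,1,2)_8 → 6
6 = (6)_8 → 36
36 = (4,4)_8 → 32
32 = (4,0)_8 → 16
16 = (2,0)_8 → 4
4 = (4)_8 → 16  — 16 already appeared earlier.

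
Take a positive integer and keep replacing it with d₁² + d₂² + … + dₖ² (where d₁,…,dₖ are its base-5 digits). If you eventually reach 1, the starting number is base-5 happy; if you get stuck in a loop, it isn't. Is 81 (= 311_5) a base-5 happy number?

81 = (3,1,1)_5 → 3² + 1² + 1² = 9 + 1 + 1 = 11
11 = (2,1)_5 → 2² + 1² = 4 + 1 = 5
5 = (1,0)_5 → 1² + 0² = 1 + 0 = 1  — reached 1.

base-5 happy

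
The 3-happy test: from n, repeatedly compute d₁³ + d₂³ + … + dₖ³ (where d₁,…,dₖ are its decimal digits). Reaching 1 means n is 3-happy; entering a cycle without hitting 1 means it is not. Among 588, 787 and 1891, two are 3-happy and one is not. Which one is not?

588

588: 588 → 1149 → 795 → 1197 → 1074 → 408 → 576 → 684 → 792 → 1080 → 513 → 153 → 153  — repeats 153 (not 3-happy)
787: 787 → 1198 → 1243 → 100 → 1  — reaches 1 (3-happy)
1891: 1891 → 1243 → 100 → 1  — reaches 1 (3-happy)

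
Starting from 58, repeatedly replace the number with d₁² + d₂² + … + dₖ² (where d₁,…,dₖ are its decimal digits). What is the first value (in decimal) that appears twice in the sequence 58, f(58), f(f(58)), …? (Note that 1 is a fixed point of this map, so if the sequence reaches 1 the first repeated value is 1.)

58 → 5² + 8² = 25 + 64 = 89
89 → 8² + 9² = 64 + 81 = 145
145 → 1² + 4² + 5² = 1 + 16 + 25 = 42
42 → 4² + 2² = 16 + 4 = 20
20 → 2² + 0² = 4 + 0 = 4
4 → 4² = 16
16 → 1² + 6² = 1 + 36 = 37
37 → 3² + 7² = 9 + 49 = 58  — 58 already appeared earlier.

58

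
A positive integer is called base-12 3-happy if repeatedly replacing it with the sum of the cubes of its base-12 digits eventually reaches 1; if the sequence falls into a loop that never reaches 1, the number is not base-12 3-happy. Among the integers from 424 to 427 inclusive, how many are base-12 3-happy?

424: 424 → 1403 → 2572 → 1190 → 547 → 1099 → 1029 → 1073 → 593 → 190 → 1028 → 856 → 1520 → 1728 → 1  (reaches 1)
425: 425 → 1464 → 1008 → 343 → 415 → 1351 → 1136 → 1855 → 1344 → 793 → 342 → 288 → 8 → 512 → 755 → 1464  (repeats 1464)
426: 426 → 1555 → 2072 → 585 → 793 → 342 → 288 → 8 → 512 → 755 → 1464 → 1008 → 343 → 415 → 1351 → 1136 → 1855 → 1344 → 793  (repeats 793)
427: 427 → 1682 → 1851 → 1028 → 856 → 1520 → 1728 → 1  (reaches 1)
base-12 3-happy: 424, 427

2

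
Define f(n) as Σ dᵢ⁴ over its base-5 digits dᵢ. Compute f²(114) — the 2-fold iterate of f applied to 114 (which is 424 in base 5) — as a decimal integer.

114 = (4,2,4)_5 → 528
528 = (4,1,0,3)_5 → 338

338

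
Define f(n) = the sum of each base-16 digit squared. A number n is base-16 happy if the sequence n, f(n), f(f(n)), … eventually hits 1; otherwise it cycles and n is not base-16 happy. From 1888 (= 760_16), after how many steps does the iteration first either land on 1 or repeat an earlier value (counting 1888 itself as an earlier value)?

1888 = (7,6,0)_16 → 7² + 6² + 0² = 85
85 = (5,5)_16 → 5² + 5² = 50
50 = (3,2)_16 → 3² + 2² = 13
13 = (13)_16 → 13² = 169
169 = (10,9)_16 → 10² + 9² = 181
181 = (11,5)_16 → 11² + 5² = 146
146 = (9,2)_16 → 9² + 2² = 85  — 85 repeats.
That took 7 steps.

7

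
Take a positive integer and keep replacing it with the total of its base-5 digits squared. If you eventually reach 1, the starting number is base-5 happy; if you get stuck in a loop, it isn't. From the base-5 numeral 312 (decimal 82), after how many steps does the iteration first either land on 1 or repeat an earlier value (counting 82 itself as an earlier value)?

6

82 = (3,1,2)_5 → 3² + 1² + 2² = 14
14 = (2,4)_5 → 2² + 4² = 20
20 = (4,0)_5 → 4² + 0² = 16
16 = (3,1)_5 → 3² + 1² = 10
10 = (2,0)_5 → 2² + 0² = 4
4 = (4)_5 → 4² = 16  — 16 repeats.
That took 6 steps.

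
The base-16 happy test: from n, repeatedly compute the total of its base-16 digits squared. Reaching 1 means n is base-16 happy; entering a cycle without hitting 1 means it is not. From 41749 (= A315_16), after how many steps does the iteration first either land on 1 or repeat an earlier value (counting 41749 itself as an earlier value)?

41749 = (10,3,1,5)_16 → 135
135 = (8,7)_16 → 113
113 = (7,1)_16 → 50
50 = (3,2)_16 → 13
13 = (13)_16 → 169
169 = (10,9)_16 → 181
181 = (11,5)_16 → 146
146 = (9,2)_16 → 85
85 = (5,5)_16 → 50  — 50 repeats.
That took 9 steps.

9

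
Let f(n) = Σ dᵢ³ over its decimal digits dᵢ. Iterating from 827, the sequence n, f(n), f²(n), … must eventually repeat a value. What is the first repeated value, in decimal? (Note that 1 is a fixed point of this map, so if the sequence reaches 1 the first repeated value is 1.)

827 → 8³ + 2³ + 7³ = 863
863 → 8³ + 6³ + 3³ = 755
755 → 7³ + 5³ + 5³ = 593
593 → 5³ + 9³ + 3³ = 881
881 → 8³ + 8³ + 1³ = 1025
1025 → 1³ + 0³ + 2³ + 5³ = 134
134 → 1³ + 3³ + 4³ = 92
92 → 9³ + 2³ = 737
737 → 7³ + 3³ + 7³ = 713
713 → 7³ + 1³ + 3³ = 371
371 → 3³ + 7³ + 1³ = 371  — 371 already appeared earlier.

371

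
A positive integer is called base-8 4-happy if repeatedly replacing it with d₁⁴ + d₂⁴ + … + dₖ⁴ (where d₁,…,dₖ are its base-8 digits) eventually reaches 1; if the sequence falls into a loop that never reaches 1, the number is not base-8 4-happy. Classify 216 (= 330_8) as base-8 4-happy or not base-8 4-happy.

base-8 4-happy

216 = (3,3,0)_8 → 3⁴ + 3⁴ + 0⁴ = 81 + 81 + 0 = 162
162 = (2,4,2)_8 → 2⁴ + 4⁴ + 2⁴ = 16 + 256 + 16 = 288
288 = (4,4,0)_8 → 4⁴ + 4⁴ + 0⁴ = 256 + 256 + 0 = 512
512 = (1,0,0,0)_8 → 1⁴ + 0⁴ + 0⁴ + 0⁴ = 1 + 0 + 0 + 0 = 1  — reached 1.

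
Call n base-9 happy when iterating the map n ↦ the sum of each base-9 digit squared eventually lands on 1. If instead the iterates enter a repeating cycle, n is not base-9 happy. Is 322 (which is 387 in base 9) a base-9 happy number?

322 = (3,8,7)_9 → 3² + 8² + 7² = 122
122 = (1,4,5)_9 → 1² + 4² + 5² = 42
42 = (4,6)_9 → 4² + 6² = 52
52 = (5,7)_9 → 5² + 7² = 74
74 = (8,2)_9 → 8² + 2² = 68
68 = (7,5)_9 → 7² + 5² = 74  — 74 already seen; the sequence cycles without reaching 1.

not base-9 happy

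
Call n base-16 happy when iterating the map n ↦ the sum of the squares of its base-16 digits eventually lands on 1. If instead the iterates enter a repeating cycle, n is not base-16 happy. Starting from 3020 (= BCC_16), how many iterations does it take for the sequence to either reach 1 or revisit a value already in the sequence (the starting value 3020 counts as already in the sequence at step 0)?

3020 = (11,12,12)_16 → 11² + 12² + 12² = 409
409 = (1,9,9)_16 → 1² + 9² + 9² = 163
163 = (10,3)_16 → 10² + 3² = 109
109 = (6,13)_16 → 6² + 13² = 205
205 = (12,13)_16 → 12² + 13² = 313
313 = (1,3,9)_16 → 1² + 3² + 9² = 91
91 = (5,11)_16 → 5² + 11² = 146
146 = (9,2)_16 → 9² + 2² = 85
85 = (5,5)_16 → 5² + 5² = 50
50 = (3,2)_16 → 3² + 2² = 13
13 = (13)_16 → 13² = 169
169 = (10,9)_16 → 10² + 9² = 181
181 = (11,5)_16 → 11² + 5² = 146  — 146 repeats.
That took 13 steps.

13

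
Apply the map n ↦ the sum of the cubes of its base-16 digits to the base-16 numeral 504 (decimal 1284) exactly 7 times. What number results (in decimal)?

540

1284 = (5,0,4)_16 → 5³ + 0³ + 4³ = 125 + 0 + 64 = 189
189 = (11,13)_16 → 11³ + 13³ = 1331 + 2197 = 3528
3528 = (13,12,8)_16 → 13³ + 12³ + 8³ = 2197 + 1728 + 512 = 4437
4437 = (1,1,5,5)_16 → 1³ + 1³ + 5³ + 5³ = 1 + 1 + 125 + 125 = 252
252 = (15,12)_16 → 15³ + 12³ = 3375 + 1728 = 5103
5103 = (1,3,14,15)_16 → 1³ + 3³ + 14³ + 15³ = 1 + 27 + 2744 + 3375 = 6147
6147 = (1,8,0,3)_16 → 1³ + 8³ + 0³ + 3³ = 1 + 512 + 0 + 27 = 540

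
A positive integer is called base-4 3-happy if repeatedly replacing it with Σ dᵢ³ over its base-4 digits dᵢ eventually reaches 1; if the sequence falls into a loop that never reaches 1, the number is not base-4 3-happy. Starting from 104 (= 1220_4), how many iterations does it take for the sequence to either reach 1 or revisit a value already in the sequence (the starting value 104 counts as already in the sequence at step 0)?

4

104 = (1,2,2,0)_4 → 1³ + 2³ + 2³ + 0³ = 1 + 8 + 8 + 0 = 17
17 = (1,0,1)_4 → 1³ + 0³ + 1³ = 1 + 0 + 1 = 2
2 = (2)_4 → 2³ = 8
8 = (2,0)_4 → 2³ + 0³ = 8 + 0 = 8  — 8 repeats.
That took 4 steps.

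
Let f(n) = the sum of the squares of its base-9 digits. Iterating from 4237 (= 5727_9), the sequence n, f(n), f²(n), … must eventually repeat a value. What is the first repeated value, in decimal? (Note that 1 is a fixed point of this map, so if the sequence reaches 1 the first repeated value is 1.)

4237 = (5,7,2,7)_9 → 5² + 7² + 2² + 7² = 25 + 49 + 4 + 49 = 127
127 = (1,5,1)_9 → 1² + 5² + 1² = 1 + 25 + 1 = 27
27 = (3,0)_9 → 3² + 0² = 9 + 0 = 9
9 = (1,0)_9 → 1² + 0² = 1 + 0 = 1  — reached the fixed point 1.
1 → 1, so 1 is the first repeated value.

1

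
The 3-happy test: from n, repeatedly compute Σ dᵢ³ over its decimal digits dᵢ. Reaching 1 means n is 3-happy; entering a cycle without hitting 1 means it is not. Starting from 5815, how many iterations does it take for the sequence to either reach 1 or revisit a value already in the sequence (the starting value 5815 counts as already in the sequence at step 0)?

5815 → 5³ + 8³ + 1³ + 5³ = 763
763 → 7³ + 6³ + 3³ = 586
586 → 5³ + 8³ + 6³ = 853
853 → 8³ + 5³ + 3³ = 664
664 → 6³ + 6³ + 4³ = 496
496 → 4³ + 9³ + 6³ = 1009
1009 → 1³ + 0³ + 0³ + 9³ = 730
730 → 7³ + 3³ + 0³ = 370
370 → 3³ + 7³ + 0³ = 370  — 370 repeats.
That took 9 steps.

9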